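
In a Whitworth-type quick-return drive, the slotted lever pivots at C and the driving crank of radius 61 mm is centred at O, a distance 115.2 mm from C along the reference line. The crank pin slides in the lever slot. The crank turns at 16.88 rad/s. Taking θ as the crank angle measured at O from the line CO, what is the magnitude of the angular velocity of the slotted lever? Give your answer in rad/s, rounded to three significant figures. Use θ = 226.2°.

2.66

ω = 16.88 rad/s
Crank pin A relative to C: A = (d + r cosθ, r sinθ); lever angle φ = atan2(r sinθ, d + r cosθ).
Differentiating tanφ: φ̇ = rω(d cosθ + r)/(d² + r² + 2dr cosθ).
d² + r² + 2dr cosθ = |CA|² = 0.00726438 m²;  d cosθ + r = -0.018735 m.
|ω_lever| = |0.061·16.88·-0.018735| / 0.00726438 = 2.6556 rad/s.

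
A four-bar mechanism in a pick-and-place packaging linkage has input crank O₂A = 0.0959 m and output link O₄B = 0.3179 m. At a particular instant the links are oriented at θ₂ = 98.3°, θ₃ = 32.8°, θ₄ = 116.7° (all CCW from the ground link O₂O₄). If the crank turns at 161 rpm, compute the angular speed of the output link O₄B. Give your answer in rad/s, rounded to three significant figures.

ω₂ = 16.86 rad/s (from 161 rpm).
Differentiating the loop-closure r₂e^{iθ₂}+r₃e^{iθ₃}=r₁+r₄e^{iθ₄} gives r₂ω₂e^{iθ₂}+r₃ω₃e^{iθ₃}=r₄ω₄e^{iθ₄}.
Eliminating the other unknown: ω₄ = r₂ω₂ sin(θ₂−θ₃) / [r₄ sin(θ₄−θ₃)].
Numerator sine = +0.90996; denominator sine = +0.99434.
Result = 0.0959·16.86·(+0.90996) / (0.3179·(+0.99434)) = +4.6545 rad/s; magnitude 4.6545 rad/s.

4.65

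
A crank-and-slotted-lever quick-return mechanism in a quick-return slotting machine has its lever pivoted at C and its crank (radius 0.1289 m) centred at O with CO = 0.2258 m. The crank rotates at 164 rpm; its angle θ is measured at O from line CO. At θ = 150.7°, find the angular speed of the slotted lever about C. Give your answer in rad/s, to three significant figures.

8.94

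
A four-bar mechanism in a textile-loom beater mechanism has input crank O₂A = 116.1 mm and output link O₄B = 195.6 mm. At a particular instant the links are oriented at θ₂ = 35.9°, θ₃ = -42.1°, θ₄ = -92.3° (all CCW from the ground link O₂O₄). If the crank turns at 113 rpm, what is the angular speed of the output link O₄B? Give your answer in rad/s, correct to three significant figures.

8.94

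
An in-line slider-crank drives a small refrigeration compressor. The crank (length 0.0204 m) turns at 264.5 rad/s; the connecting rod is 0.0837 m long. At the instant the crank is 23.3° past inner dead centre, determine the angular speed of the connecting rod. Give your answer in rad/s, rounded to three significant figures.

ω = 264.5 rad/s
The rod makes angle φ with the slider axis where L sinφ = r sinθ; differentiating, L cosφ·φ̇ = r ω cosθ.
L cosφ = √(L² − r² sin²θ) = 0.08331 m.
|ω_rod| = r ω |cosθ| / √(L² − r² sin²θ) = 0.0204·264.5·0.91845/0.08331 = 59.486 rad/s.

59.5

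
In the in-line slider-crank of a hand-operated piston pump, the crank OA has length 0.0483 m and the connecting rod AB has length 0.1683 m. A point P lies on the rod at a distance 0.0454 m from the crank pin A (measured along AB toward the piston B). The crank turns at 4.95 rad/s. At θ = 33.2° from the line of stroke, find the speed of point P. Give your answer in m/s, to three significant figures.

0.202

ω = 4.95 rad/s.  Crank-pin speed |V_A| = rω = 0.23909 m/s, perpendicular to OA.
Rod angle: sinφ = −(r/L) sinθ ⇒ φ = -9.041°; ω_rod = −rω cosθ/√(L²−r²sin²θ) = -1.2037 rad/s.
V_P = V_A + ω_rod × AP, with AP = 0.0454 m along the rod.
Components: V_Px = −rω sinθ − a·ω_rod·sinφ = -0.1395 m/s;  V_Py = rω cosθ + a·ω_rod·cosφ = +0.14609 m/s.
|V_P| = √(V_Px² + V_Py²) = 0.202 m/s.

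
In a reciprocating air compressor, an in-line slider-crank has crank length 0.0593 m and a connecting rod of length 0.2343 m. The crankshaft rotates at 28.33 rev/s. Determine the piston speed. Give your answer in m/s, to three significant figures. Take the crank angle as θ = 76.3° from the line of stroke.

ω = 2π·28.3 = 178 rad/s
For an in-line slider-crank, x = r cosθ + √(L² − r² sin²θ), so v = −rω sinθ·[1 + r cosθ/√(L² − r² sin²θ)].
With r = 0.0593 m, L = 0.2343 m, θ = 76.3°: √(L² − r² sin²θ) = 0.22711 m.
v = −0.0593·178·0.97155·[1 + 0.0593·0.23684/0.22711] = -10.889 m/s.
|v| = 10.889 m/s.

10.9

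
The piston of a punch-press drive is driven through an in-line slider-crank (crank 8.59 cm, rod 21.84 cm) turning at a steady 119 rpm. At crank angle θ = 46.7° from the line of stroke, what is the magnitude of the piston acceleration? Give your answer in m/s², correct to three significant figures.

ω = 2π·119/60 = 12.46 rad/s
x(θ) = r cosθ + √(L² − r² sin²θ); with ω constant, a = ω²·d²x/dθ².
d²x/dθ² = −r cosθ − r²(cos2θ)/√u − r⁴ sin²2θ/(4u^{3/2}),  u = L² − r² sin²θ = 0.0437903 m².
Substituting r = 0.0859 m, L = 0.2184 m, θ = 46.7°: d²x/dθ² = -0.058301 m.
a = ω²·d²x/dθ² = (12.46)²·(-0.058301) = -9.0537 m/s²;  |a| = 9.0537 m/s².

9.05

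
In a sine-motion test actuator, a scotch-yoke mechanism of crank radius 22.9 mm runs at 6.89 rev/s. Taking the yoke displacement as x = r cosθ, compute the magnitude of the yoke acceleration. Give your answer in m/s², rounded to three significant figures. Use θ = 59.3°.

21.9

ω = 43.29 rad/s (from 6.89 rev/s).
x = r cosθ ⇒ ẍ = −rω² cosθ (ω constant).
|a| = rω²|cosθ| = 0.0229·(43.29)²·|cos 59.3°| = 21.911 m/s².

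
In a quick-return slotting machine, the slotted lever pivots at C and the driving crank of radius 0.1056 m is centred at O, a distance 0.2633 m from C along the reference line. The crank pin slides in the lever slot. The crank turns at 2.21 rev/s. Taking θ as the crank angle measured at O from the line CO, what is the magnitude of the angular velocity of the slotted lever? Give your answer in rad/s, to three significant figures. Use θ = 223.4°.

3.14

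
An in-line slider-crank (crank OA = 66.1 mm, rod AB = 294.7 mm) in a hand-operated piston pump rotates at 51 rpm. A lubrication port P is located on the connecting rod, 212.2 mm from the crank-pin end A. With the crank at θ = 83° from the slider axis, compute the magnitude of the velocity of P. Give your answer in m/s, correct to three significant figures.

0.358

ω = 5.341 rad/s.  Crank-pin speed |V_A| = rω = 0.35302 m/s, perpendicular to OA.
Rod angle: sinφ = −(r/L) sinθ ⇒ φ = -12.863°; ω_rod = −rω cosθ/√(L²−r²sin²θ) = -0.14975 rad/s.
V_P = V_A + ω_rod × AP, with AP = 0.2122 m along the rod.
Components: V_Px = −rω sinθ − a·ω_rod·sinφ = -0.35746 m/s;  V_Py = rω cosθ + a·ω_rod·cosφ = +0.012044 m/s.
|V_P| = √(V_Px² + V_Py²) = 0.35767 m/s.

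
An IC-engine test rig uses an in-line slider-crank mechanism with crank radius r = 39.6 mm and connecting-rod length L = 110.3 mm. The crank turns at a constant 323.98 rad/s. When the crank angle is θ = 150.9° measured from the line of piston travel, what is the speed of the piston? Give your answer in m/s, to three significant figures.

4.25

ω = 324 rad/s
For an in-line slider-crank, x = r cosθ + √(L² − r² sin²θ), so v = −rω sinθ·[1 + r cosθ/√(L² − r² sin²θ)].
With r = 0.0396 m, L = 0.1103 m, θ = 150.9°: √(L² − r² sin²θ) = 0.10861 m.
v = −0.0396·324·0.48634·[1 + 0.0396·-0.87377/0.10861] = -4.2516 m/s.
|v| = 4.2516 m/s.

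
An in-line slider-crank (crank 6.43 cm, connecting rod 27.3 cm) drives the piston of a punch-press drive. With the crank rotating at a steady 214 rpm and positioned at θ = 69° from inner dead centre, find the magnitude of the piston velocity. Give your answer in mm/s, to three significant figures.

1460

ω = 2π·214/60 = 22.41 rad/s
For an in-line slider-crank, x = r cosθ + √(L² − r² sin²θ), so v = −rω sinθ·[1 + r cosθ/√(L² − r² sin²θ)].
With r = 0.0643 m, L = 0.273 m, θ = 69°: √(L² − r² sin²θ) = 0.26632 m.
v = −0.0643·22.41·0.93358·[1 + 0.0643·0.35837/0.26632] = -1.4617 m/s.
|v| = 1.4617 m/s = 1461.7 mm/s.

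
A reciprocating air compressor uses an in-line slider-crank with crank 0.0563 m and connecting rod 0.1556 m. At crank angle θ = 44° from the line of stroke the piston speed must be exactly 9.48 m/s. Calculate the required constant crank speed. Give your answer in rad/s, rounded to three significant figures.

For an in-line slider-crank, |v_piston| = rω|sinθ|·[1 + r cosθ/√(L² − r² sin²θ)].
With r = 0.0563 m, L = 0.1556 m, θ = 44°: the bracketed kinematic factor |dx/dθ| = 0.049626 m.
ω = v/|dx/dθ| = 9.48/0.049626 = 191.03 rad/s.

191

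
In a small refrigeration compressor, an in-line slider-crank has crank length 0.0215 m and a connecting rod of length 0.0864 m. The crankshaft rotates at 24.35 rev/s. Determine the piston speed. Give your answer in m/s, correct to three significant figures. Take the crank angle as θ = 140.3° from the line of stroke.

ω = 2π·24.4 = 153 rad/s
For an in-line slider-crank, x = r cosθ + √(L² − r² sin²θ), so v = −rω sinθ·[1 + r cosθ/√(L² − r² sin²θ)].
With r = 0.0215 m, L = 0.0864 m, θ = 140.3°: √(L² − r² sin²θ) = 0.085302 m.
v = −0.0215·153·0.63877·[1 + 0.0215·-0.76940/0.085302] = -1.6937 m/s.
|v| = 1.6937 m/s.

1.69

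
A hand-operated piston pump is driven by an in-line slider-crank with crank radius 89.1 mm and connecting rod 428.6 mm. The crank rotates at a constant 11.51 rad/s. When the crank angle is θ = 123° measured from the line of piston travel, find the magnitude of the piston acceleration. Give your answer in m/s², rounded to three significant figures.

ω = 11.51 rad/s
x(θ) = r cosθ + √(L² − r² sin²θ); with ω constant, a = ω²·d²x/dθ².
d²x/dθ² = −r cosθ − r²(cos2θ)/√u − r⁴ sin²2θ/(4u^{3/2}),  u = L² − r² sin²θ = 0.178114 m².
Substituting r = 0.0891 m, L = 0.4286 m, θ = 123°: d²x/dθ² = +0.056003 m.
a = ω²·d²x/dθ² = (11.51)²·(+0.056003) = +7.4193 m/s²;  |a| = 7.4193 m/s².

7.42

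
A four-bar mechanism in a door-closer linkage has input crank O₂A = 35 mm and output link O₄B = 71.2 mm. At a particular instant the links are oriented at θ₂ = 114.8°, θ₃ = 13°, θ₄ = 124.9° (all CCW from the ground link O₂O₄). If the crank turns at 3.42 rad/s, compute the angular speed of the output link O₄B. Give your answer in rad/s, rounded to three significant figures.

ω₂ = 3.42 rad/s
Differentiating the loop-closure r₂e^{iθ₂}+r₃e^{iθ₃}=r₁+r₄e^{iθ₄} gives r₂ω₂e^{iθ₂}+r₃ω₃e^{iθ₃}=r₄ω₄e^{iθ₄}.
Eliminating the other unknown: ω₄ = r₂ω₂ sin(θ₂−θ₃) / [r₄ sin(θ₄−θ₃)].
Numerator sine = +0.97887; denominator sine = +0.92784.
Result = 0.035·3.42·(+0.97887) / (0.0712·(+0.92784)) = +1.7736 rad/s; magnitude 1.7736 rad/s.

1.77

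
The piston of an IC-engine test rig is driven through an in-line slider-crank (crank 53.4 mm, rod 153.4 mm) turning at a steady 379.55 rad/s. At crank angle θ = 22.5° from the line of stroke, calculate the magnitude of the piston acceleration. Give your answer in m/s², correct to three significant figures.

9060

ω = 379.6 rad/s
x(θ) = r cosθ + √(L² − r² sin²θ); with ω constant, a = ω²·d²x/dθ².
d²x/dθ² = −r cosθ − r²(cos2θ)/√u − r⁴ sin²2θ/(4u^{3/2}),  u = L² − r² sin²θ = 0.023114 m².
Substituting r = 0.0534 m, L = 0.1534 m, θ = 22.5°: d²x/dθ² = -0.062887 m.
a = ω²·d²x/dθ² = (379.6)²·(-0.062887) = -9059.4 m/s²;  |a| = 9059.4 m/s².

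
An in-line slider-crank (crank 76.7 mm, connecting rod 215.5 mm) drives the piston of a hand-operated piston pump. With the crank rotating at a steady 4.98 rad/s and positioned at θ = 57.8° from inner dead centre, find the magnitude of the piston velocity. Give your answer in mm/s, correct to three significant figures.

388

ω = 4.98 rad/s
For an in-line slider-crank, x = r cosθ + √(L² − r² sin²θ), so v = −rω sinθ·[1 + r cosθ/√(L² − r² sin²θ)].
With r = 0.0767 m, L = 0.2155 m, θ = 57.8°: √(L² − r² sin²θ) = 0.20549 m.
v = −0.0767·4.98·0.84619·[1 + 0.0767·0.53288/0.20549] = -0.3875 m/s.
|v| = 0.3875 m/s = 387.5 mm/s.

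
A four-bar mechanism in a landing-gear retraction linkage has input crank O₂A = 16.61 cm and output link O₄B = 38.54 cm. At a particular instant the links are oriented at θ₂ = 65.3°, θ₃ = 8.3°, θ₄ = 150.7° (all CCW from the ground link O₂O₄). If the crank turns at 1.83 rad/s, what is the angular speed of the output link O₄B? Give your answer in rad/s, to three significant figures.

ω₂ = 1.83 rad/s
Differentiating the loop-closure r₂e^{iθ₂}+r₃e^{iθ₃}=r₁+r₄e^{iθ₄} gives r₂ω₂e^{iθ₂}+r₃ω₃e^{iθ₃}=r₄ω₄e^{iθ₄}.
Eliminating the other unknown: ω₄ = r₂ω₂ sin(θ₂−θ₃) / [r₄ sin(θ₄−θ₃)].
Numerator sine = +0.83867; denominator sine = +0.61015.
Result = 0.1661·1.83·(+0.83867) / (0.3854·(+0.61015)) = +1.0841 rad/s; magnitude 1.0841 rad/s.

1.08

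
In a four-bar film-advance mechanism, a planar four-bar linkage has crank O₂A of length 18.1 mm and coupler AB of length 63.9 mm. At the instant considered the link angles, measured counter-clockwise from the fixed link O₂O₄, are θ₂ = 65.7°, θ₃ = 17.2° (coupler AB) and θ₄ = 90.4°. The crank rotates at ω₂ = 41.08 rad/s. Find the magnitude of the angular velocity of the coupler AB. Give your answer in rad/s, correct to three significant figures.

5.08

ω₂ = 41.08 rad/s
Differentiating the loop-closure r₂e^{iθ₂}+r₃e^{iθ₃}=r₁+r₄e^{iθ₄} gives r₂ω₂e^{iθ₂}+r₃ω₃e^{iθ₃}=r₄ω₄e^{iθ₄}.
Eliminating the other unknown: ω₃ = r₂ω₂ sin(θ₄−θ₂) / [r₃ sin(θ₃−θ₄)].
Numerator sine = +0.41787; denominator sine = -0.95732.
Result = 0.0181·41.08·(+0.41787) / (0.0639·(-0.95732)) = -5.0791 rad/s; magnitude 5.0791 rad/s.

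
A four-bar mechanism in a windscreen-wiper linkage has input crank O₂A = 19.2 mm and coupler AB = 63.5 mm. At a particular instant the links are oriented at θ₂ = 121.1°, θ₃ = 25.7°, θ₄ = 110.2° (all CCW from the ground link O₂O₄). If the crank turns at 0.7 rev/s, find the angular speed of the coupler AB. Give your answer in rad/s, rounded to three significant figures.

ω₂ = 4.398 rad/s (from 0.7 rev/s).
Differentiating the loop-closure r₂e^{iθ₂}+r₃e^{iθ₃}=r₁+r₄e^{iθ₄} gives r₂ω₂e^{iθ₂}+r₃ω₃e^{iθ₃}=r₄ω₄e^{iθ₄}.
Eliminating the other unknown: ω₃ = r₂ω₂ sin(θ₄−θ₂) / [r₃ sin(θ₃−θ₄)].
Numerator sine = -0.18910; denominator sine = -0.99540.
Result = 0.0192·4.398·(-0.18910) / (0.0635·(-0.99540)) = +0.25263 rad/s; magnitude 0.25263 rad/s.

0.253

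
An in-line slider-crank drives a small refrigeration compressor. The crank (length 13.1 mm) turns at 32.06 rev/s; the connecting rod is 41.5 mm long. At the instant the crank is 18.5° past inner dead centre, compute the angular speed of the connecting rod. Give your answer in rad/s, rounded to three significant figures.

60.6

ω = 201.4 rad/s (converted from 32.06 rev/s).
The rod makes angle φ with the slider axis where L sinφ = r sinθ; differentiating, L cosφ·φ̇ = r ω cosθ.
L cosφ = √(L² − r² sin²θ) = 0.041291 m.
|ω_rod| = r ω |cosθ| / √(L² − r² sin²θ) = 0.0131·201.4·0.94832/0.041291 = 60.606 rad/s.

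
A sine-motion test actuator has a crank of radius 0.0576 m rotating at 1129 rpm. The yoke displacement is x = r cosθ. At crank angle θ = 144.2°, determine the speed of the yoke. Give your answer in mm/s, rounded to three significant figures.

3980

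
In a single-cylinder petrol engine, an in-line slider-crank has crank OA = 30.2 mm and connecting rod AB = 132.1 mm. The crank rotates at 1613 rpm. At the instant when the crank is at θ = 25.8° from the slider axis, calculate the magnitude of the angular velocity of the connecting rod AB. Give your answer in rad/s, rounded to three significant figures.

34.9

ω = 168.9 rad/s (converted from 1613 rpm).
The rod makes angle φ with the slider axis where L sinφ = r sinθ; differentiating, L cosφ·φ̇ = r ω cosθ.
L cosφ = √(L² − r² sin²θ) = 0.13144 m.
|ω_rod| = r ω |cosθ| / √(L² − r² sin²θ) = 0.0302·168.9·0.90032/0.13144 = 34.94 rad/s.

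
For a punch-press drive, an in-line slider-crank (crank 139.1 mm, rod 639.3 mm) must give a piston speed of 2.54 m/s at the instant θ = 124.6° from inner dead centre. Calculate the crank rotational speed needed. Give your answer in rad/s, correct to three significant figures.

For an in-line slider-crank, |v_piston| = rω|sinθ|·[1 + r cosθ/√(L² − r² sin²θ)].
With r = 0.1391 m, L = 0.6393 m, θ = 124.6°: the bracketed kinematic factor |dx/dθ| = 0.10012 m.
ω = v/|dx/dθ| = 2.54/0.10012 = 25.37 rad/s.

25.4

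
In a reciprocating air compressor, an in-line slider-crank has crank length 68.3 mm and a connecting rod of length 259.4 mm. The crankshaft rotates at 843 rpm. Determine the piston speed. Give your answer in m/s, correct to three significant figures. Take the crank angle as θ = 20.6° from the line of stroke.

2.65

ω = 2π·843/60 = 88.28 rad/s
For an in-line slider-crank, x = r cosθ + √(L² − r² sin²θ), so v = −rω sinθ·[1 + r cosθ/√(L² − r² sin²θ)].
With r = 0.0683 m, L = 0.2594 m, θ = 20.6°: √(L² − r² sin²θ) = 0.25828 m.
v = −0.0683·88.28·0.35184·[1 + 0.0683·0.93606/0.25828] = -2.6465 m/s.
|v| = 2.6465 m/s.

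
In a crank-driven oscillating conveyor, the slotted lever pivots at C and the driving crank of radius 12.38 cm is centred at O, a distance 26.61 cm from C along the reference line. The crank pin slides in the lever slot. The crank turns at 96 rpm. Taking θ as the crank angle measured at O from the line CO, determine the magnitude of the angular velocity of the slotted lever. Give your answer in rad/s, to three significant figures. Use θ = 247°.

0.409

ω = 10.05 rad/s (from 96 rpm).
Crank pin A relative to C: A = (d + r cosθ, r sinθ); lever angle φ = atan2(r sinθ, d + r cosθ).
Differentiating tanφ: φ̇ = rω(d cosθ + r)/(d² + r² + 2dr cosθ).
d² + r² + 2dr cosθ = |CA|² = 0.0603918 m²;  d cosθ + r = +0.019826 m.
|ω_lever| = |0.1238·10.05·+0.019826| / 0.0603918 = 0.40859 rad/s.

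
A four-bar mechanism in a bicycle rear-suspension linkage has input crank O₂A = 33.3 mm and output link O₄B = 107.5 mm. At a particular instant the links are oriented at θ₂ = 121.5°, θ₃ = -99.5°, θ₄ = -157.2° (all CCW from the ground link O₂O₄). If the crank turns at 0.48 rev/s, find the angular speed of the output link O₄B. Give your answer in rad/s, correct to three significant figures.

ω₂ = 3.016 rad/s (from 0.48 rev/s).
Differentiating the loop-closure r₂e^{iθ₂}+r₃e^{iθ₃}=r₁+r₄e^{iθ₄} gives r₂ω₂e^{iθ₂}+r₃ω₃e^{iθ₃}=r₄ω₄e^{iθ₄}.
Eliminating the other unknown: ω₄ = r₂ω₂ sin(θ₂−θ₃) / [r₄ sin(θ₄−θ₃)].
Numerator sine = -0.65606; denominator sine = -0.84526.
Result = 0.0333·3.016·(-0.65606) / (0.1075·(-0.84526)) = +0.72512 rad/s; magnitude 0.72512 rad/s.

0.725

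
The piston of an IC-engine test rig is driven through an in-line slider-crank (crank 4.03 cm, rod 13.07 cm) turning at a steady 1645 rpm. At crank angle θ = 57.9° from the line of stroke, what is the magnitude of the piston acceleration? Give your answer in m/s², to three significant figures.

477

ω = 2π·1645/60 = 172.3 rad/s
x(θ) = r cosθ + √(L² − r² sin²θ); with ω constant, a = ω²·d²x/dθ².
d²x/dθ² = −r cosθ − r²(cos2θ)/√u − r⁴ sin²2θ/(4u^{3/2}),  u = L² − r² sin²θ = 0.015917 m².
Substituting r = 0.0403 m, L = 0.1307 m, θ = 57.9°: d²x/dθ² = -0.016079 m.
a = ω²·d²x/dθ² = (172.3)²·(-0.016079) = -477.14 m/s²;  |a| = 477.14 m/s².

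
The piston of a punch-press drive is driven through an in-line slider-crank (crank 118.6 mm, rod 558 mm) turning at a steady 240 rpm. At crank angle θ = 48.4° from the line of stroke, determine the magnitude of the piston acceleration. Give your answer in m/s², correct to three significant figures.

48.0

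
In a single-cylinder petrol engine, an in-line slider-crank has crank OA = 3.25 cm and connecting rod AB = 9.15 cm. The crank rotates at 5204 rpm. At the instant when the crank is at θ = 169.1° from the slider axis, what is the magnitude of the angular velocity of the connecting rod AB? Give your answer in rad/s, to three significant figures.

191

ω = 545 rad/s (converted from 5204 rpm).
The rod makes angle φ with the slider axis where L sinφ = r sinθ; differentiating, L cosφ·φ̇ = r ω cosθ.
L cosφ = √(L² − r² sin²θ) = 0.091293 m.
|ω_rod| = r ω |cosθ| / √(L² − r² sin²θ) = 0.0325·545·0.98196/0.091293 = 190.5 rad/s.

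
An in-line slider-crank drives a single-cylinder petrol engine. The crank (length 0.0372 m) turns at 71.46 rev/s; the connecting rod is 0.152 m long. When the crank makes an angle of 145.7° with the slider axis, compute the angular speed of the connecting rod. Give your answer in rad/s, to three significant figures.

91.7

ω = 449 rad/s (converted from 71.46 rev/s).
The rod makes angle φ with the slider axis where L sinφ = r sinθ; differentiating, L cosφ·φ̇ = r ω cosθ.
L cosφ = √(L² − r² sin²θ) = 0.15055 m.
|ω_rod| = r ω |cosθ| / √(L² − r² sin²θ) = 0.0372·449·0.82610/0.15055 = 91.652 rad/s.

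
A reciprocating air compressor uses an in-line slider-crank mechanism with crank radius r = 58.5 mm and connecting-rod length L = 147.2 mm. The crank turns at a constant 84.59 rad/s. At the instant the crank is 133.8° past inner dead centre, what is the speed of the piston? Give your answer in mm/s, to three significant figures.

ω = 84.59 rad/s
For an in-line slider-crank, x = r cosθ + √(L² − r² sin²θ), so v = −rω sinθ·[1 + r cosθ/√(L² − r² sin²θ)].
With r = 0.0585 m, L = 0.1472 m, θ = 133.8°: √(L² − r² sin²θ) = 0.14101 m.
v = −0.0585·84.59·0.72176·[1 + 0.0585·-0.69214/0.14101] = -2.5461 m/s.
|v| = 2.5461 m/s = 2546.1 mm/s.

2550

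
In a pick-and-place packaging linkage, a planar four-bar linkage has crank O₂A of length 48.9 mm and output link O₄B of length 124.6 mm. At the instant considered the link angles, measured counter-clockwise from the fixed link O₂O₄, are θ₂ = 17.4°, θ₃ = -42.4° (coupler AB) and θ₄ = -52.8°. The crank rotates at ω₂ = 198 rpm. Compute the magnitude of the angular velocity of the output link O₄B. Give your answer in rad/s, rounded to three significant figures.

39.0

ω₂ = 20.73 rad/s (from 198 rpm).
Differentiating the loop-closure r₂e^{iθ₂}+r₃e^{iθ₃}=r₁+r₄e^{iθ₄} gives r₂ω₂e^{iθ₂}+r₃ω₃e^{iθ₃}=r₄ω₄e^{iθ₄}.
Eliminating the other unknown: ω₄ = r₂ω₂ sin(θ₂−θ₃) / [r₄ sin(θ₄−θ₃)].
Numerator sine = +0.86427; denominator sine = -0.18052.
Result = 0.0489·20.73·(+0.86427) / (0.1246·(-0.18052)) = -38.959 rad/s; magnitude 38.959 rad/s.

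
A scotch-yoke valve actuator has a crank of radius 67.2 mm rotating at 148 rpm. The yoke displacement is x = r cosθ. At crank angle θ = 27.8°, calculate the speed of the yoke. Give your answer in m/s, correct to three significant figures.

0.486

ω = 15.5 rad/s (from 148 rpm).
x = r cosθ ⇒ ẋ = −rω sinθ.
|v| = rω|sinθ| = 0.0672·15.5·|sin 27.8°| = 0.48574 m/s.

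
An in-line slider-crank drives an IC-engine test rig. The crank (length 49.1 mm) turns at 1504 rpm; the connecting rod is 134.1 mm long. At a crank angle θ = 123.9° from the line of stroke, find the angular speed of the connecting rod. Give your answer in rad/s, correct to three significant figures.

33.8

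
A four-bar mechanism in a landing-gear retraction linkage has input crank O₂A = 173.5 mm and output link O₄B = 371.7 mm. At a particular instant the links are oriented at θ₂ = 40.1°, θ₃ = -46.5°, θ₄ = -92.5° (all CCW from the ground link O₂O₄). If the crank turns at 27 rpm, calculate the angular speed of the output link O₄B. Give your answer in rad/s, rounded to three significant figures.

1.83

ω₂ = 2.827 rad/s (from 27 rpm).
Differentiating the loop-closure r₂e^{iθ₂}+r₃e^{iθ₃}=r₁+r₄e^{iθ₄} gives r₂ω₂e^{iθ₂}+r₃ω₃e^{iθ₃}=r₄ω₄e^{iθ₄}.
Eliminating the other unknown: ω₄ = r₂ω₂ sin(θ₂−θ₃) / [r₄ sin(θ₄−θ₃)].
Numerator sine = +0.99824; denominator sine = -0.71934.
Result = 0.1735·2.827·(+0.99824) / (0.3717·(-0.71934)) = -1.8315 rad/s; magnitude 1.8315 rad/s.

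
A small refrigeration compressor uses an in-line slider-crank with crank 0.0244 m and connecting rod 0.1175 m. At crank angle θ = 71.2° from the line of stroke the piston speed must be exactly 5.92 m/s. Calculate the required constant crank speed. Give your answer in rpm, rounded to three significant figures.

For an in-line slider-crank, |v_piston| = rω|sinθ|·[1 + r cosθ/√(L² − r² sin²θ)].
With r = 0.0244 m, L = 0.1175 m, θ = 71.2°: the bracketed kinematic factor |dx/dθ| = 0.024675 m.
ω = v/|dx/dθ| = 5.92/0.024675 = 239.92 rad/s.
N = 60ω/(2π) = 2291.1 rpm.

2290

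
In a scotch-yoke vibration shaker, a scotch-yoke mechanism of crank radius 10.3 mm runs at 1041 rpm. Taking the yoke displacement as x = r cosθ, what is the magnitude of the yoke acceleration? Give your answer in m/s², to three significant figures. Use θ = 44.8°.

ω = 109 rad/s (from 1041 rpm).
x = r cosθ ⇒ ẍ = −rω² cosθ (ω constant).
|a| = rω²|cosθ| = 0.0103·(109)²·|cos 44.8°| = 86.854 m/s².

86.9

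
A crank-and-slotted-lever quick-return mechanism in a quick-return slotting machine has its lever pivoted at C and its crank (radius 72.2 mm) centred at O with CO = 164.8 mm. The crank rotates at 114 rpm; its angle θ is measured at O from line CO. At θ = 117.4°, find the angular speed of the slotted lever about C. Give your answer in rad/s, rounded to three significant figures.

ω = 11.94 rad/s (from 114 rpm).
Crank pin A relative to C: A = (d + r cosθ, r sinθ); lever angle φ = atan2(r sinθ, d + r cosθ).
Differentiating tanφ: φ̇ = rω(d cosθ + r)/(d² + r² + 2dr cosθ).
d² + r² + 2dr cosθ = |CA|² = 0.0214205 m²;  d cosθ + r = -0.0036409 m.
|ω_lever| = |0.0722·11.94·-0.0036409| / 0.0214205 = 0.14651 rad/s.

0.147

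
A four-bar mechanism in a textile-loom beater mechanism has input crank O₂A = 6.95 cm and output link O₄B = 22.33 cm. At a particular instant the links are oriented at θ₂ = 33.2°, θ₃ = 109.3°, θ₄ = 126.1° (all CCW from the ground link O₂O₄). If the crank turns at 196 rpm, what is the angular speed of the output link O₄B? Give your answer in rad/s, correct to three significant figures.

21.5

ω₂ = 20.53 rad/s (from 196 rpm).
Differentiating the loop-closure r₂e^{iθ₂}+r₃e^{iθ₃}=r₁+r₄e^{iθ₄} gives r₂ω₂e^{iθ₂}+r₃ω₃e^{iθ₃}=r₄ω₄e^{iθ₄}.
Eliminating the other unknown: ω₄ = r₂ω₂ sin(θ₂−θ₃) / [r₄ sin(θ₄−θ₃)].
Numerator sine = -0.97072; denominator sine = +0.28903.
Result = 0.0695·20.53·(-0.97072) / (0.2233·(+0.28903)) = -21.455 rad/s; magnitude 21.455 rad/s.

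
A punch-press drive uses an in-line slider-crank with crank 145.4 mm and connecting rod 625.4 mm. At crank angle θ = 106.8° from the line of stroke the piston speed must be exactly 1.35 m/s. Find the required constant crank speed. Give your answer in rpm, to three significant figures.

For an in-line slider-crank, |v_piston| = rω|sinθ|·[1 + r cosθ/√(L² − r² sin²θ)].
With r = 0.1454 m, L = 0.6254 m, θ = 106.8°: the bracketed kinematic factor |dx/dθ| = 0.1296 m.
ω = v/|dx/dθ| = 1.35/0.1296 = 10.417 rad/s.
N = 60ω/(2π) = 99.472 rpm.

99.5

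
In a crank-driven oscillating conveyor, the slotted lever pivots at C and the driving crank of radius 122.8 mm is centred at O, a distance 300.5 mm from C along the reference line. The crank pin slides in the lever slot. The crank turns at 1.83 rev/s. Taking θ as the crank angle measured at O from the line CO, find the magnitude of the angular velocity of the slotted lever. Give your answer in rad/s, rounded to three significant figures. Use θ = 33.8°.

3.16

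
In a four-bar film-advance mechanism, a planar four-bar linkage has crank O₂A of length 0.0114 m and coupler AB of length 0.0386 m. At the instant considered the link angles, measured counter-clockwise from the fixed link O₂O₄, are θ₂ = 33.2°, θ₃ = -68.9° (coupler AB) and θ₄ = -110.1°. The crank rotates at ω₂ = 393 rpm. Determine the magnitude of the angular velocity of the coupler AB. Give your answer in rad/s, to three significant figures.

11.0

ω₂ = 41.15 rad/s (from 393 rpm).
Differentiating the loop-closure r₂e^{iθ₂}+r₃e^{iθ₃}=r₁+r₄e^{iθ₄} gives r₂ω₂e^{iθ₂}+r₃ω₃e^{iθ₃}=r₄ω₄e^{iθ₄}.
Eliminating the other unknown: ω₃ = r₂ω₂ sin(θ₄−θ₂) / [r₃ sin(θ₃−θ₄)].
Numerator sine = -0.59763; denominator sine = +0.65869.
Result = 0.0114·41.15·(-0.59763) / (0.0386·(+0.65869)) = -11.028 rad/s; magnitude 11.028 rad/s.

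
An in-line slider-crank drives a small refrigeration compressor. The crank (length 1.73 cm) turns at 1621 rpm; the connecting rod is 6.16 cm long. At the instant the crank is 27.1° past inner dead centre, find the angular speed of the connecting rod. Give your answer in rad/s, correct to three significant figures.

42.8

ω = 169.8 rad/s (converted from 1621 rpm).
The rod makes angle φ with the slider axis where L sinφ = r sinθ; differentiating, L cosφ·φ̇ = r ω cosθ.
L cosφ = √(L² − r² sin²θ) = 0.061094 m.
|ω_rod| = r ω |cosθ| / √(L² − r² sin²θ) = 0.0173·169.8·0.89021/0.061094 = 42.791 rad/s.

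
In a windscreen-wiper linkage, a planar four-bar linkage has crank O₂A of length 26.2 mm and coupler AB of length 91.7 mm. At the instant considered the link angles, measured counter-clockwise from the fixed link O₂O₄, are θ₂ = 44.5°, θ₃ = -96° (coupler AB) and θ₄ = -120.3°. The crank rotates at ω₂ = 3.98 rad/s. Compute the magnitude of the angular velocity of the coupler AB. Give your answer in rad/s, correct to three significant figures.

ω₂ = 3.98 rad/s
Differentiating the loop-closure r₂e^{iθ₂}+r₃e^{iθ₃}=r₁+r₄e^{iθ₄} gives r₂ω₂e^{iθ₂}+r₃ω₃e^{iθ₃}=r₄ω₄e^{iθ₄}.
Eliminating the other unknown: ω₃ = r₂ω₂ sin(θ₄−θ₂) / [r₃ sin(θ₃−θ₄)].
Numerator sine = -0.26219; denominator sine = +0.41151.
Result = 0.0262·3.98·(-0.26219) / (0.0917·(+0.41151)) = -0.72451 rad/s; magnitude 0.72451 rad/s.

0.725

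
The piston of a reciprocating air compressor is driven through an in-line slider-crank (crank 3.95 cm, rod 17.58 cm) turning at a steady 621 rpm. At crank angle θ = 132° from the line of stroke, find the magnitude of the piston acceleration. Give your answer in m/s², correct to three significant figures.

115

ω = 2π·621/60 = 65.03 rad/s
x(θ) = r cosθ + √(L² − r² sin²θ); with ω constant, a = ω²·d²x/dθ².
d²x/dθ² = −r cosθ − r²(cos2θ)/√u − r⁴ sin²2θ/(4u^{3/2}),  u = L² − r² sin²θ = 0.030044 m².
Substituting r = 0.0395 m, L = 0.1758 m, θ = 132°: d²x/dθ² = +0.027256 m.
a = ω²·d²x/dθ² = (65.03)²·(+0.027256) = +115.27 m/s²;  |a| = 115.27 m/s².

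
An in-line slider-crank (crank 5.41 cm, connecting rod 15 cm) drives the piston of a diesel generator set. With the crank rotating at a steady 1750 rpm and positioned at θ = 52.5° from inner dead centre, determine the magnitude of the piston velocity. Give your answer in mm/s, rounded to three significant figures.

ω = 2π·1750/60 = 183.3 rad/s
For an in-line slider-crank, x = r cosθ + √(L² − r² sin²θ), so v = −rω sinθ·[1 + r cosθ/√(L² − r² sin²θ)].
With r = 0.0541 m, L = 0.15 m, θ = 52.5°: √(L² − r² sin²θ) = 0.14373 m.
v = −0.0541·183.3·0.79335·[1 + 0.0541·0.60876/0.14373] = -9.6679 m/s.
|v| = 9.6679 m/s = 9667.9 mm/s.

9670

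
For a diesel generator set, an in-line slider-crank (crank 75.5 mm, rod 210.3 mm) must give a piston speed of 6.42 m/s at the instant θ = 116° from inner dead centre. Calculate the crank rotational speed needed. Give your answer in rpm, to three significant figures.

For an in-line slider-crank, |v_piston| = rω|sinθ|·[1 + r cosθ/√(L² − r² sin²θ)].
With r = 0.0755 m, L = 0.2103 m, θ = 116°: the bracketed kinematic factor |dx/dθ| = 0.056576 m.
ω = v/|dx/dθ| = 6.42/0.056576 = 113.48 rad/s.
N = 60ω/(2π) = 1083.6 rpm.

1080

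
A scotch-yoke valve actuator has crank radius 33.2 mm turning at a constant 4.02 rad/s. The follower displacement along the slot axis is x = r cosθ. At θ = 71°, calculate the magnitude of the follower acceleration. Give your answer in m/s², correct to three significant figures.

ω = 4.02 rad/s
x = r cosθ ⇒ ẍ = −rω² cosθ (ω constant).
|a| = rω²|cosθ| = 0.0332·(4.02)²·|cos 71°| = 0.17468 m/s².

0.175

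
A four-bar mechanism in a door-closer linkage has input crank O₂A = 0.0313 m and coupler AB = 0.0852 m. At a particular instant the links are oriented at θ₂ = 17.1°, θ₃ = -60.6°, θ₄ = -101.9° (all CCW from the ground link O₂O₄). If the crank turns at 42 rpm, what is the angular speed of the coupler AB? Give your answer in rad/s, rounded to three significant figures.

2.14

ω₂ = 4.398 rad/s (from 42 rpm).
Differentiating the loop-closure r₂e^{iθ₂}+r₃e^{iθ₃}=r₁+r₄e^{iθ₄} gives r₂ω₂e^{iθ₂}+r₃ω₃e^{iθ₃}=r₄ω₄e^{iθ₄}.
Eliminating the other unknown: ω₃ = r₂ω₂ sin(θ₄−θ₂) / [r₃ sin(θ₃−θ₄)].
Numerator sine = -0.87462; denominator sine = +0.66000.
Result = 0.0313·4.398·(-0.87462) / (0.0852·(+0.66000)) = -2.1412 rad/s; magnitude 2.1412 rad/s.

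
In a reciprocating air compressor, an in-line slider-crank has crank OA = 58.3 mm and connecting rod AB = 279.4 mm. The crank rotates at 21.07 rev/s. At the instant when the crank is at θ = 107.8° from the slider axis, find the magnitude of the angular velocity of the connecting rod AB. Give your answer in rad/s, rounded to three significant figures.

ω = 132.4 rad/s (converted from 21.07 rev/s).
The rod makes angle φ with the slider axis where L sinφ = r sinθ; differentiating, L cosφ·φ̇ = r ω cosθ.
L cosφ = √(L² − r² sin²θ) = 0.27383 m.
|ω_rod| = r ω |cosθ| / √(L² − r² sin²θ) = 0.0583·132.4·0.30570/0.27383 = 8.6163 rad/s.

8.62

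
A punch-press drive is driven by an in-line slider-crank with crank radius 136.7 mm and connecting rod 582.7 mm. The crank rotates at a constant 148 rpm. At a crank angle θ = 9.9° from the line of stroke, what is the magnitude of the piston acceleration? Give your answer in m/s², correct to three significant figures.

ω = 2π·148/60 = 15.5 rad/s
x(θ) = r cosθ + √(L² − r² sin²θ); with ω constant, a = ω²·d²x/dθ².
d²x/dθ² = −r cosθ − r²(cos2θ)/√u − r⁴ sin²2θ/(4u^{3/2}),  u = L² − r² sin²θ = 0.338987 m².
Substituting r = 0.1367 m, L = 0.5827 m, θ = 9.9°: d²x/dθ² = -0.16491 m.
a = ω²·d²x/dθ² = (15.5)²·(-0.16491) = -39.613 m/s²;  |a| = 39.613 m/s².

39.6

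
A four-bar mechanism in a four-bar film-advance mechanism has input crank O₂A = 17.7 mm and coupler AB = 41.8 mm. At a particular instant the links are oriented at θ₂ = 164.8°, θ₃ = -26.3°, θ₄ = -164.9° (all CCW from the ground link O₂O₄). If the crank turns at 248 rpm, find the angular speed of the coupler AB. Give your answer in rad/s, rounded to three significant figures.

8.39

ω₂ = 25.97 rad/s (from 248 rpm).
Differentiating the loop-closure r₂e^{iθ₂}+r₃e^{iθ₃}=r₁+r₄e^{iθ₄} gives r₂ω₂e^{iθ₂}+r₃ω₃e^{iθ₃}=r₄ω₄e^{iθ₄}.
Eliminating the other unknown: ω₃ = r₂ω₂ sin(θ₄−θ₂) / [r₃ sin(θ₃−θ₄)].
Numerator sine = +0.50453; denominator sine = +0.66131.
Result = 0.0177·25.97·(+0.50453) / (0.0418·(+0.66131)) = +8.3899 rad/s; magnitude 8.3899 rad/s.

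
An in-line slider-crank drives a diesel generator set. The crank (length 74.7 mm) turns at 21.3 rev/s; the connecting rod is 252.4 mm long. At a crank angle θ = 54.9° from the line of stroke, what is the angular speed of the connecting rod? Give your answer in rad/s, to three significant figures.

ω = 133.8 rad/s (converted from 21.3 rev/s).
The rod makes angle φ with the slider axis where L sinφ = r sinθ; differentiating, L cosφ·φ̇ = r ω cosθ.
L cosφ = √(L² − r² sin²θ) = 0.24489 m.
|ω_rod| = r ω |cosθ| / √(L² − r² sin²θ) = 0.0747·133.8·0.57501/0.24489 = 23.474 rad/s.

23.5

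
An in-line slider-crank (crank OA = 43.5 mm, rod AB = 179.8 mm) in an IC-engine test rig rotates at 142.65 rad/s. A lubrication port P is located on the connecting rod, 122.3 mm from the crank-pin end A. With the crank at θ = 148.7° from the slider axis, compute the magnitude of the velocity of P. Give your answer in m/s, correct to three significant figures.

3.25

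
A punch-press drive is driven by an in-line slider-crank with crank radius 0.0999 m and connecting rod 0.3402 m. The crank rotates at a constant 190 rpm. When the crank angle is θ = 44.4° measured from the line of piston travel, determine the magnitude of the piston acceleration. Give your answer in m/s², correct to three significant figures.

ω = 2π·190/60 = 19.9 rad/s
x(θ) = r cosθ + √(L² − r² sin²θ); with ω constant, a = ω²·d²x/dθ².
d²x/dθ² = −r cosθ − r²(cos2θ)/√u − r⁴ sin²2θ/(4u^{3/2}),  u = L² − r² sin²θ = 0.110851 m².
Substituting r = 0.0999 m, L = 0.3402 m, θ = 44.4°: d²x/dθ² = -0.072678 m.
a = ω²·d²x/dθ² = (19.9)²·(-0.072678) = -28.772 m/s²;  |a| = 28.772 m/s².

28.8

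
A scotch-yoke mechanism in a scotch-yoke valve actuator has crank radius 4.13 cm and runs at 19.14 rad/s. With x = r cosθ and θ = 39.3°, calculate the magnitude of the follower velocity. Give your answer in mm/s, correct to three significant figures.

501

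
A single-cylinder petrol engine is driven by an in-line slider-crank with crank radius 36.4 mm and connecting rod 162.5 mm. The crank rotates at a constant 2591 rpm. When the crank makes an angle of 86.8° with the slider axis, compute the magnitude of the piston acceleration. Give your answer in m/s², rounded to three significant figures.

ω = 2π·2591/60 = 271.3 rad/s
x(θ) = r cosθ + √(L² − r² sin²θ); with ω constant, a = ω²·d²x/dθ².
d²x/dθ² = −r cosθ − r²(cos2θ)/√u − r⁴ sin²2θ/(4u^{3/2}),  u = L² − r² sin²θ = 0.0250854 m².
Substituting r = 0.0364 m, L = 0.1625 m, θ = 86.8°: d²x/dθ² = +0.0062801 m.
a = ω²·d²x/dθ² = (271.3)²·(+0.0062801) = +462.34 m/s²;  |a| = 462.34 m/s².

462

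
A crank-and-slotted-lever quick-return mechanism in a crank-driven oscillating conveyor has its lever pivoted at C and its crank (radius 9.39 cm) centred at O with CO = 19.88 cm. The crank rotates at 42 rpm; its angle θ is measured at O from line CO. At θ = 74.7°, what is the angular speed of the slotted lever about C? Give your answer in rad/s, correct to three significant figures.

1.04

ω = 4.398 rad/s (from 42 rpm).
Crank pin A relative to C: A = (d + r cosθ, r sinθ); lever angle φ = atan2(r sinθ, d + r cosθ).
Differentiating tanφ: φ̇ = rω(d cosθ + r)/(d² + r² + 2dr cosθ).
d² + r² + 2dr cosθ = |CA|² = 0.0581903 m²;  d cosθ + r = +0.14636 m.
|ω_lever| = |0.0939·4.398·+0.14636| / 0.0581903 = 1.0387 rad/s.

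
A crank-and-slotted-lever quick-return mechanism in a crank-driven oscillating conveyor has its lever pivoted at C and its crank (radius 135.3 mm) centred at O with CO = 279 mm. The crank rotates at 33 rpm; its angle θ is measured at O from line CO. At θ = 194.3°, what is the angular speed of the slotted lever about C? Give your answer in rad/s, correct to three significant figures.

2.75

ω = 3.456 rad/s (from 33 rpm).
Crank pin A relative to C: A = (d + r cosθ, r sinθ); lever angle φ = atan2(r sinθ, d + r cosθ).
Differentiating tanφ: φ̇ = rω(d cosθ + r)/(d² + r² + 2dr cosθ).
d² + r² + 2dr cosθ = |CA|² = 0.0229889 m²;  d cosθ + r = -0.13506 m.
|ω_lever| = |0.1353·3.456·-0.13506| / 0.0229889 = 2.7468 rad/s.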